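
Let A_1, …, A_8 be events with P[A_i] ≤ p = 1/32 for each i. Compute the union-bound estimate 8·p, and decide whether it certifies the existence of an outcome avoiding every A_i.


Union bound: P[∪_{i=1}^{8} A_i] ≤ Σ_i P[A_i] ≤ 8·p = 8·(1/32) = 1/4.
Numerically: 1/4 ≈ 0.250000.
Is 1/4 < 1? YES.
Since P[∪ A_i] ≤ 1/4 < 1, the complement has P[∩ A_i^c] ≥ 1 − 1/4 = 3/4 > 0, so some outcome avoids every A_i.

8·p = 1/4 ≈ 0.250000; existence CERTIFIED by the union bound.


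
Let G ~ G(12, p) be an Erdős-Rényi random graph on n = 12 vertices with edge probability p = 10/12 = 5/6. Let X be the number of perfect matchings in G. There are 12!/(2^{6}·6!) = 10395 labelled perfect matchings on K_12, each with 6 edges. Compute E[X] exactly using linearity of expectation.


K_12 has 12!/(2^{6}·6!) = 10395 labelled perfect matchings.
For each such perfect matching H, let X_H = 1 if all 6 edges of H are present in G. Then P[X_H = 1] = p^{6} = (5/6)^{6} = 15625/46656.
By linearity of expectation: E[X] = Σ_H E[X_H] = 10395 · p^{6} = 10395 · 15625/46656 = 6015625/1728.
Numerically: E[X] ≈ 3481.26.

E[X] = 10395 · (5/6)^{6} = 6015625/1728 ≈ 3481.26.


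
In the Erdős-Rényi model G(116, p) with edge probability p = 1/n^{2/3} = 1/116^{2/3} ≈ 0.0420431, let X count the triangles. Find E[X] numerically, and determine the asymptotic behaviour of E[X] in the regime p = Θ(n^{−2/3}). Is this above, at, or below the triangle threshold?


Number of potential triangles: C(116, 3) = 253460.
Each occurs with probability p³ ≈ (0.0420431)³ ≈ 7.43162901e-05.
By linearity: E[X] = C(116, 3)·p³ ≈ 253460 · 7.43162901e-05 ≈ 18.836207.
Since α = 2/3 < 1, p = c/n^{2/3} ≫ 1/n is above the triangle threshold p ~ 1/n. Asymptotically E[X] ~ (c³/6)·n^{3(1−α)} = (1³/6)·n^{1} → ∞; triangles are abundant w.h.p.

E[X] ≈ 18.836207; in regime p = Θ(1/n^{2/3}) E[X] diverges (above the triangle threshold p ~ 1/n).


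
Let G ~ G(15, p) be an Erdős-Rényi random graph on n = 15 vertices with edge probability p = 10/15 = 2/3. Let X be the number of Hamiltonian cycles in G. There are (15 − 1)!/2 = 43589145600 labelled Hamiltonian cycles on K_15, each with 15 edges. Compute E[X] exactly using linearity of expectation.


K_15 has (15 − 1)!/2 = 43589145600 labelled Hamiltonian cycles.
For each such Hamiltonian cycle H, let X_H = 1 if all 15 edges of H are present in G. Then P[X_H = 1] = p^{15} = (2/3)^{15} = 32768/14348907.
Summing the indicators: E[X] = Σ_H E[X_H] = 43589145600 · p^{15} = 43589145600 · 32768/14348907 = 5877897625600/59049.
Numerically: E[X] ≈ 9.95e+07.

E[X] = 43589145600 · (2/3)^{15} = 5877897625600/59049 ≈ 9.95e+07.


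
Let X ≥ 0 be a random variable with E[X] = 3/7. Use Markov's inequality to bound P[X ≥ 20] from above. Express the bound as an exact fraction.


μ = E[X] = 3/7, a = 20.
Markov: P[X ≥ 20] ≤ μ/a = (3/7)/20 = 3/140.
Numerically: ≈ 0.0214.
(Since a = 20 > μ = 0.4286, the bound 3/140 is < 1 and informative.)

P[X ≥ 20] ≤ 3/140 ≈ 0.0214.


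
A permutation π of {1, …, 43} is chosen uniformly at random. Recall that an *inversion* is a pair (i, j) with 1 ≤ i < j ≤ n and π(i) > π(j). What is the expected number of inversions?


Write X = Σ X_I over the C(43, 2) = 903 pairs i < j, with X_I the indicator of one inversion.
There are 903 indicators.
For each fixed pair i < j, the values π(i) and π(j) are two distinct elements of {1, …, 43} in uniformly random order; by symmetry P[π(i) > π(j)] = 1/2.
By linearity: E[X] = 903 · (1/2) = C(43, 2) · (1/2) = 903/2 = 903/2 ≈ 451.500000.

E[X] = 903/2 = 451.500000.


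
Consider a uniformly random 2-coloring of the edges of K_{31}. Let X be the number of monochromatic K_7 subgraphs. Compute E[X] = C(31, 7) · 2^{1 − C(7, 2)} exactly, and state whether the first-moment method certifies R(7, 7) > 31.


E[X] = C(31, 7) · 2^{1 − 21} = 2629575 · 2^{−20} = 2629575/1048576.
As a reduced fraction: E[X] = 2629575/1048576 ≈ 2.5078.
Is E[X] < 1? NO.
Since E[X] ≥ 1, the first-moment bound is inconclusive at n = 31; it does NOT by itself certify R(7, 7) > 31.

E[X] = 2629575/1048576 ≈ 2.5078; E[X] ≥ 1; first-moment method inconclusive here.


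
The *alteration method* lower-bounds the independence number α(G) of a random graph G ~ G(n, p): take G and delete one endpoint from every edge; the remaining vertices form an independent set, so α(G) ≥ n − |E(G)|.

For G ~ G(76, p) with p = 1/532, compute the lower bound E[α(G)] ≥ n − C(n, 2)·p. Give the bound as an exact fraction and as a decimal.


E[|E(G)|] = C(76, 2)·p = 2850 · (1/532) = 75/14.
E[α(G)] ≥ n − E[|E(G)|] = 76 − 75/14 = 989/14.
Numerically: ≈ 70.64286.
(This is only a lower bound; the true E[α(G)] may be larger.)

E[α(G)] ≥ 989/14 ≈ 70.64286.


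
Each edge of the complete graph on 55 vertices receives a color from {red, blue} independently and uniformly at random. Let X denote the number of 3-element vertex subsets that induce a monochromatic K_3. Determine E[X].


Let X = Σ_S X_S over the C(55, 3) = 26235 subsets S of size 3, where X_S = 1 if the K_3 on S is monochromatic.
For a fixed S, the K_3 on S has C(3, 2) = 3 edges. P[all 3 edges red] = (1/2)^3, and likewise for blue, so P[monochromatic] = 2·(1/2)^3 = 2^{1 − 3} = 1/4.
Summing: E[X] = C(55, 3) · 2^{1 − 3} = 26235 · 1/4 = 26235/4.
Numerically: E[X] ≈ 6558.7500.

E[X] = C(55,3)·2^(1−C(3,2)) = 26235/4 ≈ 6558.7500.


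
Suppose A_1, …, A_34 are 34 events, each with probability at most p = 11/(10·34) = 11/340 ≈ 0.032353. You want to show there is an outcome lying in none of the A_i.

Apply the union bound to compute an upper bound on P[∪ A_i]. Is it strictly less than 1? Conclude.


Union bound: P[∪_{i=1}^{34} A_i] ≤ Σ_i P[A_i] ≤ 34·p = 34·(11/340) = 11/10.
Numerically: 11/10 ≈ 1.100000.
Is 11/10 < 1? NO.
Since the bound 11/10 is ≥ 1, the union bound is uninformative here; it does NOT by itself certify existence.

34·p = 11/10 ≈ 1.100000; existence NOT certified by the union bound.


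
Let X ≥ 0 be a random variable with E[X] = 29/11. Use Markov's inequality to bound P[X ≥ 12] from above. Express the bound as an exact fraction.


μ = E[X] = 29/11, a = 12.
Markov: P[X ≥ 12] ≤ μ/a = (29/11)/12 = 29/132.
Numerically: ≈ 0.219697.
(Since a = 12 > μ = 2.636364, the bound 29/132 is < 1 and informative.)

P[X ≥ 12] ≤ 29/132 ≈ 0.219697.


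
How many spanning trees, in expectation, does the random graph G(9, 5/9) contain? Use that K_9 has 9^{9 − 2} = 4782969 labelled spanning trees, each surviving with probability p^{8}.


K_9 has 9^{9 − 2} = 4782969 labelled spanning trees.
For each such spanning tree H, let X_H = 1 if all 8 edges of H are present in G. Then P[X_H = 1] = p^{8} = (5/9)^{8} = 390625/43046721.
By linearity: E[X] = Σ_H E[X_H] = 4782969 · p^{8} = 4782969 · 390625/43046721 = 390625/9.
Numerically: E[X] ≈ 4.34e+04.

E[X] = 4782969 · (5/9)^{8} = 390625/9 ≈ 4.34e+04.


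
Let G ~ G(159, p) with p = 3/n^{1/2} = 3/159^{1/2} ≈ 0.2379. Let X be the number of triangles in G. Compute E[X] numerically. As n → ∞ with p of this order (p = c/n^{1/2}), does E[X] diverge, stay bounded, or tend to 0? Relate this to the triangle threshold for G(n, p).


Number of potential triangles: C(159, 3) = 657359.
Each occurs with probability p³ ≈ (0.2379)³ ≈ 1.346691e-02.
By linearity: E[X] = C(159, 3)·p³ ≈ 657359 · 1.346691e-02 ≈ 8852.5969.
Since α = 1/2 < 1, p = c/n^{1/2} ≫ 1/n is above the triangle threshold p ~ 1/n. Asymptotically E[X] ~ (c³/6)·n^{3(1−α)} = (3³/6)·n^{1.5} → ∞; triangles are abundant w.h.p.

E[X] ≈ 8852.5969; in regime p = Θ(1/n^{1/2}) E[X] diverges (above the triangle threshold p ~ 1/n).


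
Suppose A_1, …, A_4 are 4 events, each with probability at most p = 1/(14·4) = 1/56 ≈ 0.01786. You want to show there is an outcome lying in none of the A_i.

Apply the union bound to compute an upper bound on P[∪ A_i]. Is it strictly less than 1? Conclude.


Union bound: P[∪_{i=1}^{4} A_i] ≤ Σ_i P[A_i] ≤ 4·p = 4·(1/56) = 1/14.
Numerically: 1/14 ≈ 0.07143.
Is 1/14 < 1? YES.
Since P[∪ A_i] ≤ 1/14 < 1, the complement has P[∩ A_i^c] ≥ 1 − 1/14 = 13/14 > 0, so some outcome avoids every A_i.

4·p = 1/14 ≈ 0.07143; existence CERTIFIED by the union bound.


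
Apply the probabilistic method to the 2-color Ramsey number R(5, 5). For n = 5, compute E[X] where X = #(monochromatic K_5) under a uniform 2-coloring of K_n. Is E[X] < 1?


E[X] = C(5, 5) · 2^{1 − 10} = 1 · 2^{−9} = 1/512.
As a reduced fraction: E[X] = 1/512 ≈ 0.00195.
Is E[X] < 1? YES.
Since E[X] < 1, there exists a 2-coloring of K_{5} with no monochromatic K_5; hence R(5, 5) > 5.

E[X] = 1/512 ≈ 0.00195; E[X] < 1, so R(5, 5) > 5.


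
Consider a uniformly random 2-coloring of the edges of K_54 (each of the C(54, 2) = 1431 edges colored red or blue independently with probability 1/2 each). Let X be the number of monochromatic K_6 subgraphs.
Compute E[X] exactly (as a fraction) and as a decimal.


Let X = Σ_S X_S over the C(54, 6) = 25827165 subsets S of size 6, where X_S = 1 if the K_6 on S is monochromatic.
For a fixed S, the K_6 on S has C(6, 2) = 15 edges. P[all 15 edges red] = (1/2)^15, and likewise for blue, so P[monochromatic] = 2·(1/2)^15 = 2^{1 − 15} = 1/16384.
By linearity: E[X] = C(54, 6) · 2^{1 − 15} = 25827165 · 1/16384 = 25827165/16384.
Numerically: E[X] ≈ 1576.365051.

E[X] = C(54,6)·2^(1−C(6,2)) = 25827165/16384 ≈ 1576.365051.


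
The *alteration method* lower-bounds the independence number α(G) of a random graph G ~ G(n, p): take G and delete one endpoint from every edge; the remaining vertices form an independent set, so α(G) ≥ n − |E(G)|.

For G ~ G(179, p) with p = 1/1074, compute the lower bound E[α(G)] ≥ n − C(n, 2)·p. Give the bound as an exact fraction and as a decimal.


E[|E(G)|] = C(179, 2)·p = 15931 · (1/1074) = 89/6.
E[α(G)] ≥ n − E[|E(G)|] = 179 − 89/6 = 985/6.
Numerically: ≈ 164.167.
(This is only a lower bound; the true E[α(G)] may be larger.)

E[α(G)] ≥ 985/6 ≈ 164.167.


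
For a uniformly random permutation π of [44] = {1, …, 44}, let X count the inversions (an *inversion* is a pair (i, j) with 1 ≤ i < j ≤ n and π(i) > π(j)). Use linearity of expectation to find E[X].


Write X = Σ X_I over the C(44, 2) = 946 pairs i < j, with X_I the indicator of one inversion.
There are 946 indicators.
For each fixed pair i < j, the values π(i) and π(j) are two distinct elements of {1, …, 44} in uniformly random order; by symmetry P[π(i) > π(j)] = 1/2.
By linearity: E[X] = 946 · (1/2) = C(44, 2) · (1/2) = 946/2 = 473 ≈ 473.00000.

E[X] = 473 = 473.00000.


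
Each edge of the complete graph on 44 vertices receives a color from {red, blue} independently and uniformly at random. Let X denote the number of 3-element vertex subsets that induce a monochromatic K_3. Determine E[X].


Let X = Σ_S X_S over the C(44, 3) = 13244 subsets S of size 3, where X_S = 1 if the K_3 on S is monochromatic.
For a fixed S, the K_3 on S has C(3, 2) = 3 edges. P[all 3 edges red] = (1/2)^3, and likewise for blue, so P[monochromatic] = 2·(1/2)^3 = 2^{1 − 3} = 1/4.
By linearity: E[X] = C(44, 3) · 2^{1 − 3} = 13244 · 1/4 = 3311.
Numerically: E[X] ≈ 3311.0000.

E[X] = C(44,3)·2^(1−C(3,2)) = 3311 ≈ 3311.0000.


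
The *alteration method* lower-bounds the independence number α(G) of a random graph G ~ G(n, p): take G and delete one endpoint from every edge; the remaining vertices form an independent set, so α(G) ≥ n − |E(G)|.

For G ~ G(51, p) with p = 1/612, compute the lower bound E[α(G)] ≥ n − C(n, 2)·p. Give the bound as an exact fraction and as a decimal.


E[|E(G)|] = C(51, 2)·p = 1275 · (1/612) = 25/12.
E[α(G)] ≥ n − E[|E(G)|] = 51 − 25/12 = 587/12.
Numerically: ≈ 48.916667.
(This is only a lower bound; the true E[α(G)] may be larger.)

E[α(G)] ≥ 587/12 ≈ 48.916667.


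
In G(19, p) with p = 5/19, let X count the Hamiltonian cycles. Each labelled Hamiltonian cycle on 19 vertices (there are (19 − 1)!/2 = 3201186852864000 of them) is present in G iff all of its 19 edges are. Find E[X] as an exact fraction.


K_19 has (19 − 1)!/2 = 3201186852864000 labelled Hamiltonian cycles.
For each such Hamiltonian cycle H, let X_H = 1 if all 19 edges of H are present in G. Then P[X_H = 1] = p^{19} = (5/19)^{19} = 19073486328125/1978419655660313589123979.
By linearity of expectation: E[X] = Σ_H E[X_H] = 3201186852864000 · p^{19} = 3201186852864000 · 19073486328125/1978419655660313589123979 = 61057793671875000000000000000/1978419655660313589123979.
Numerically: E[X] ≈ 30861.9.

E[X] = 3201186852864000 · (5/19)^{19} = 61057793671875000000000000000/1978419655660313589123979 ≈ 30861.9.


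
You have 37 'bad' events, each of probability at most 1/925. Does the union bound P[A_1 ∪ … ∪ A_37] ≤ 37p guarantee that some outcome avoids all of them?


Union bound: P[∪_{i=1}^{37} A_i] ≤ Σ_i P[A_i] ≤ 37·p = 37·(1/925) = 1/25.
Numerically: 1/25 ≈ 0.040000.
Is 1/25 < 1? YES.
Since P[∪ A_i] ≤ 1/25 < 1, the complement has P[∩ A_i^c] ≥ 1 − 1/25 = 24/25 > 0, so some outcome avoids every A_i.

37·p = 1/25 ≈ 0.040000; existence CERTIFIED by the union bound.


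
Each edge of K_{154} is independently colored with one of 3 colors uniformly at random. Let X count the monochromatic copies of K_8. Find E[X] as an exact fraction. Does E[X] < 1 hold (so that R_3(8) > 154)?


E[X] = C(154, 8) · 3^{1 − 28} = 6521818990995 · 3^{−27} = 6521818990995/7625597484987.
As a reduced fraction: E[X] = 724646554555/847288609443 ≈ 0.855254.
Is E[X] < 1? YES.
Since E[X] < 1, there exists a 3-coloring of K_{154} with no monochromatic K_8; hence R_3(8) > 154.

E[X] = 724646554555/847288609443 ≈ 0.855254; E[X] < 1, so R_3(8) > 154.


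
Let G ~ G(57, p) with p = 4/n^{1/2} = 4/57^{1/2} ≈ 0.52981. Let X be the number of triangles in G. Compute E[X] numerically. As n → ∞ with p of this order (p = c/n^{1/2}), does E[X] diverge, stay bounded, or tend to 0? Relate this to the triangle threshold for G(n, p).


Number of potential triangles: C(57, 3) = 29260.
Each occurs with probability p³ ≈ (0.52981)³ ≈ 1.4871942e-01.
By linearity: E[X] = C(57, 3)·p³ ≈ 29260 · 1.4871942e-01 ≈ 4351.53030.
Since α = 1/2 < 1, p = c/n^{1/2} ≫ 1/n is above the triangle threshold p ~ 1/n. Asymptotically E[X] ~ (c³/6)·n^{3(1−α)} = (4³/6)·n^{1.5} → ∞; triangles are abundant w.h.p.

E[X] ≈ 4351.53030; in regime p = Θ(1/n^{1/2}) E[X] diverges (above the triangle threshold p ~ 1/n).


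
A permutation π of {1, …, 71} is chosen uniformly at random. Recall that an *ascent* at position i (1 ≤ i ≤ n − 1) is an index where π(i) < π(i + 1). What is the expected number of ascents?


Write X = Σ X_I over i = 1, …, 70, with X_I the indicator of one ascent.
There are 70 indicators.
For each fixed i, the pair (π(i), π(i+1)) is a uniformly random ordered pair of distinct values from {1, …, 71}; by symmetry P[π(i) < π(i+1)] = 1/2.
By linearity: E[X] = 70 · (1/2) = (71 − 1) · (1/2) = 35 ≈ 35.0000.

E[X] = 35 = 35.0000.


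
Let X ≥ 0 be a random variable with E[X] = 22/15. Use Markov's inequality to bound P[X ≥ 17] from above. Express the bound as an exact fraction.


μ = E[X] = 22/15, a = 17.
Markov: P[X ≥ 17] ≤ μ/a = (22/15)/17 = 22/255.
Numerically: ≈ 0.08627.
(Since a = 17 > μ = 1.46667, the bound 22/255 is < 1 and informative.)

P[X ≥ 17] ≤ 22/255 ≈ 0.08627.


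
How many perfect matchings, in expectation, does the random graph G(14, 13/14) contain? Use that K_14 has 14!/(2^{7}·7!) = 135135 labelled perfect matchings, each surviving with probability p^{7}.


K_14 has 14!/(2^{7}·7!) = 135135 labelled perfect matchings.
For each such perfect matching H, let X_H = 1 if all 7 edges of H are present in G. Then P[X_H = 1] = p^{7} = (13/14)^{7} = 62748517/105413504.
By linearity of expectation: E[X] = Σ_H E[X_H] = 135135 · p^{7} = 135135 · 62748517/105413504 = 1211360120685/15059072.
Numerically: E[X] ≈ 8.044e+04.

E[X] = 135135 · (13/14)^{7} = 1211360120685/15059072 ≈ 8.044e+04.


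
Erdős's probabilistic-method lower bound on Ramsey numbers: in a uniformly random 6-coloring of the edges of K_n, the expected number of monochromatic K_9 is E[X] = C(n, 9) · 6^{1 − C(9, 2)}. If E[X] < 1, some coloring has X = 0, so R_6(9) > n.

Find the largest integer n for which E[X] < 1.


We need C(n, 9) · 6^{1 − 36} < 1, i.e. C(n, 9) < 6^{36 − 1} = 1719070799748422591028658176.
Check values of n near the boundary:
  n = 4404: C(4404, 9) = 1703375445537161676647015880; 1703375445537161676647015880 < 1719070799748422591028658176? YES
  n = 4405: C(4405, 9) = 1706862792900636302463627150; 1706862792900636302463627150 < 1719070799748422591028658176? YES
  n = 4406: C(4406, 9) = 1710356485221788389505285700; 1710356485221788389505285700 < 1719070799748422591028658176? YES
  n = 4407: C(4407, 9) = 1713856532599459170657070050; 1713856532599459170657070050 < 1719070799748422591028658176? YES
  n = 4408: C(4408, 9) = 1717362945146264156457459600; 1717362945146264156457459600 < 1719070799748422591028658176? YES
  n = 4409: C(4409, 9) = 1720875732988608787686577131; 1720875732988608787686577131 < 1719070799748422591028658176? NO
  n = 4410: C(4410, 9) = 1724394906266704102180823710; 1724394906266704102180823710 < 1719070799748422591028658176? NO
  n = 4411: C(4411, 9) = 1727920475134582415883601405; 1727920475134582415883601405 < 1719070799748422591028658176? NO
The largest n with C(n, 9) < 1719070799748422591028658176 is n = 4408 (where E[X] = 35778394690547169926197075/35813974994758803979763712 ≈ 0.9990065). Hence R_6(9) > 4408, i.e. R_6(9) ≥ 4409.

Largest n = 4408; hence R_6(9) > 4408.


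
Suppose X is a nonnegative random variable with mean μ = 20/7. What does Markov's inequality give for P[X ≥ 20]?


μ = E[X] = 20/7, a = 20.
Markov: P[X ≥ 20] ≤ μ/a = (20/7)/20 = 1/7.
Numerically: ≈ 0.142857.
(Since a = 20 > μ = 2.857143, the bound 1/7 is < 1 and informative.)

P[X ≥ 20] ≤ 1/7 ≈ 0.142857.


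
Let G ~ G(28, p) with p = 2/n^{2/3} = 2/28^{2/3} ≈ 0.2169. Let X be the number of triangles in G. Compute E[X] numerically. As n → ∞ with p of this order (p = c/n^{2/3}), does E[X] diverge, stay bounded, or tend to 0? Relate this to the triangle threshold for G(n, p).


Number of potential triangles: C(28, 3) = 3276.
Each occurs with probability p³ ≈ (0.2169)³ ≈ 1.0204082e-02.
By linearity: E[X] = C(28, 3)·p³ ≈ 3276 · 1.0204082e-02 ≈ 33.42857.
Since α = 2/3 < 1, p = c/n^{2/3} ≫ 1/n is above the triangle threshold p ~ 1/n. Asymptotically E[X] ~ (c³/6)·n^{3(1−α)} = (2³/6)·n^{1} → ∞; triangles are abundant w.h.p.

E[X] ≈ 33.42857; in regime p = Θ(1/n^{2/3}) E[X] diverges (above the triangle threshold p ~ 1/n).


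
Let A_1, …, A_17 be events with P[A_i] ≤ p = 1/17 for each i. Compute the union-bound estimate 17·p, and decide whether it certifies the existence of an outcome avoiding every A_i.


Union bound: P[∪_{i=1}^{17} A_i] ≤ Σ_i P[A_i] ≤ 17·p = 17·(1/17) = 1.
Numerically: 1 ≈ 1.0000000.
Is 1 < 1? NO.
Since the bound 1 is ≥ 1, the union bound is uninformative here; it does NOT by itself certify existence.

17·p = 1 ≈ 1.0000000; existence NOT certified by the union bound.


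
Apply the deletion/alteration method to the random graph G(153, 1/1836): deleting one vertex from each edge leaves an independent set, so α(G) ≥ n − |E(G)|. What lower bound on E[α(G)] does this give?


E[|E(G)|] = C(153, 2)·p = 11628 · (1/1836) = 19/3.
E[α(G)] ≥ n − E[|E(G)|] = 153 − 19/3 = 440/3.
Numerically: ≈ 146.66667.
(This is only a lower bound; the true E[α(G)] may be larger.)

E[α(G)] ≥ 440/3 ≈ 146.66667.


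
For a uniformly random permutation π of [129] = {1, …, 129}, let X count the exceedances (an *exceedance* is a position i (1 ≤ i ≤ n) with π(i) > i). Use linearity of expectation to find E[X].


Write X = Σ_{i=1}^{129} X_i, where X_i = 1_{π(i) > i}.
For each fixed i, π(i) is uniform over {1, …, 129} (marginal of a uniform permutation), so P[π(i) > i] = (n − i)/n. Summing: Σ_{i=1}^{129} (n − i)/n = (0 + 1 + … + 128)/129 = 129(129 − 1)/(2·129) = (129 − 1)/2.
Hence E[X] = Σ_{i=1}^{129} (129 − i)/129 = 64 ≈ 64.000000.

E[X] = 64 = 64.000000.


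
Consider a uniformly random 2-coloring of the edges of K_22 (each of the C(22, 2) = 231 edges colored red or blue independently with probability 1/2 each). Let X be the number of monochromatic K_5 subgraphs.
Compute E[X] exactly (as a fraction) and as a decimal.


Let X = Σ_S X_S over the C(22, 5) = 26334 subsets S of size 5, where X_S = 1 if the K_5 on S is monochromatic.
For a fixed S, the K_5 on S has C(5, 2) = 10 edges. P[all 10 edges red] = (1/2)^10, and likewise for blue, so P[monochromatic] = 2·(1/2)^10 = 2^{1 − 10} = 1/512.
Summing: E[X] = C(22, 5) · 2^{1 − 10} = 26334 · 1/512 = 13167/256.
Numerically: E[X] ≈ 51.43359.

E[X] = C(22,5)·2^(1−C(5,2)) = 13167/256 ≈ 51.43359.


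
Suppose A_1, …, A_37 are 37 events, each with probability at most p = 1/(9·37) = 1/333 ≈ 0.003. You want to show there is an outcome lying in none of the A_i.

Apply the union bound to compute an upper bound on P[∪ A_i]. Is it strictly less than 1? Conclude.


Union bound: P[∪_{i=1}^{37} A_i] ≤ Σ_i P[A_i] ≤ 37·p = 37·(1/333) = 1/9.
Numerically: 1/9 ≈ 0.111.
Is 1/9 < 1? YES.
Since P[∪ A_i] ≤ 1/9 < 1, the complement has P[∩ A_i^c] ≥ 1 − 1/9 = 8/9 > 0, so some outcome avoids every A_i.

37·p = 1/9 ≈ 0.111; existence CERTIFIED by the union bound.


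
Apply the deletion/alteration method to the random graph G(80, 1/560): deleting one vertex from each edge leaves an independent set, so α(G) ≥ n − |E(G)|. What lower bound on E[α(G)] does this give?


E[|E(G)|] = C(80, 2)·p = 3160 · (1/560) = 79/14.
E[α(G)] ≥ n − E[|E(G)|] = 80 − 79/14 = 1041/14.
Numerically: ≈ 74.35714.
(This is only a lower bound; the true E[α(G)] may be larger.)

E[α(G)] ≥ 1041/14 ≈ 74.35714.


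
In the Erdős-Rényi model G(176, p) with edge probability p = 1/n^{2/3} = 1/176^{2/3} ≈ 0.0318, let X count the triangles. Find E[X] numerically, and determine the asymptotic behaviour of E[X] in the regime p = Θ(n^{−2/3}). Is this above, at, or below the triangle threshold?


Number of potential triangles: C(176, 3) = 893200.
Each occurs with probability p³ ≈ (0.0318)³ ≈ 3.22831e-05.
By linearity: E[X] = C(176, 3)·p³ ≈ 893200 · 3.22831e-05 ≈ 28.835.
Since α = 2/3 < 1, p = c/n^{2/3} ≫ 1/n is above the triangle threshold p ~ 1/n. Asymptotically E[X] ~ (c³/6)·n^{3(1−α)} = (1³/6)·n^{1} → ∞; triangles are abundant w.h.p.

E[X] ≈ 28.835; in regime p = Θ(1/n^{2/3}) E[X] diverges (above the triangle threshold p ~ 1/n).


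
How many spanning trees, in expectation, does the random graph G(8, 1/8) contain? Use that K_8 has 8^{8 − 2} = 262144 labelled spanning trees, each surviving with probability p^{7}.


K_8 has 8^{8 − 2} = 262144 labelled spanning trees.
For each such spanning tree H, let X_H = 1 if all 7 edges of H are present in G. Then P[X_H = 1] = p^{7} = (1/8)^{7} = 1/2097152.
Summing the indicators: E[X] = Σ_H E[X_H] = 262144 · p^{7} = 262144 · 1/2097152 = 1/8.
Numerically: E[X] ≈ 0.125.

E[X] = 262144 · (1/8)^{7} = 1/8 ≈ 0.125.


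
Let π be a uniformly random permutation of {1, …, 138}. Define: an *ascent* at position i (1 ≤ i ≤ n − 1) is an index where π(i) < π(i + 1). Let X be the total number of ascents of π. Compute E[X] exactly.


Write X = Σ X_I over i = 1, …, 137, with X_I the indicator of one ascent.
There are 137 indicators.
For each fixed i, the pair (π(i), π(i+1)) is a uniformly random ordered pair of distinct values from {1, …, 138}; by symmetry P[π(i) < π(i+1)] = 1/2.
By linearity: E[X] = 137 · (1/2) = (138 − 1) · (1/2) = 137/2 ≈ 68.5000.

E[X] = 137/2 = 68.5000.


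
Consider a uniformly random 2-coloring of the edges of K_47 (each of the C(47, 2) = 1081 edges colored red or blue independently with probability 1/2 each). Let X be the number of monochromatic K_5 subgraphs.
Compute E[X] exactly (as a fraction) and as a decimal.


Let X = Σ_S X_S over the C(47, 5) = 1533939 subsets S of size 5, where X_S = 1 if the K_5 on S is monochromatic.
For a fixed S, the K_5 on S has C(5, 2) = 10 edges. P[all 10 edges red] = (1/2)^10, and likewise for blue, so P[monochromatic] = 2·(1/2)^10 = 2^{1 − 10} = 1/512.
By linearity: E[X] = C(47, 5) · 2^{1 − 10} = 1533939 · 1/512 = 1533939/512.
Numerically: E[X] ≈ 2995.974609.

E[X] = C(47,5)·2^(1−C(5,2)) = 1533939/512 ≈ 2995.974609.


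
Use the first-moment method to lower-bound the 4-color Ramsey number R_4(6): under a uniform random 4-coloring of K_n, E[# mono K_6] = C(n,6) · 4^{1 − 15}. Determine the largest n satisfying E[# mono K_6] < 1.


We need C(n, 6) · 4^{1 − 15} < 1, i.e. C(n, 6) < 4^{15 − 1} = 268435456.
Check values of n near the boundary:
  n = 73: C(73, 6) = 170230452; 170230452 < 268435456? YES
  n = 74: C(74, 6) = 185250786; 185250786 < 268435456? YES
  n = 75: C(75, 6) = 201359550; 201359550 < 268435456? YES
  n = 76: C(76, 6) = 218618940; 218618940 < 268435456? YES
  n = 77: C(77, 6) = 237093780; 237093780 < 268435456? YES
  n = 78: C(78, 6) = 256851595; 256851595 < 268435456? YES
  n = 79: C(79, 6) = 277962685; 277962685 < 268435456? NO
  n = 80: C(80, 6) = 300500200; 300500200 < 268435456? NO
The largest n with C(n, 6) < 268435456 is n = 78 (where E[X] = 256851595/268435456 ≈ 0.9568468). Hence R_4(6) > 78, i.e. R_4(6) ≥ 79.

Largest n = 78; hence R_4(6) > 78.


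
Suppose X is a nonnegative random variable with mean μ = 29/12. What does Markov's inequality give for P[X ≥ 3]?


μ = E[X] = 29/12, a = 3.
Markov: P[X ≥ 3] ≤ μ/a = (29/12)/3 = 29/36.
Numerically: ≈ 0.8056.
(Since a = 3 > μ = 2.4167, the bound 29/36 is < 1 and informative.)

P[X ≥ 3] ≤ 29/36 ≈ 0.8056.


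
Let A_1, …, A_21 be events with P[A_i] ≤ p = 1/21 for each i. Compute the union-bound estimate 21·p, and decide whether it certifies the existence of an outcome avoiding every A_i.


Union bound: P[∪_{i=1}^{21} A_i] ≤ Σ_i P[A_i] ≤ 21·p = 21·(1/21) = 1.
Numerically: 1 ≈ 1.000000.
Is 1 < 1? NO.
Since the bound 1 is ≥ 1, the union bound is uninformative here; it does NOT by itself certify existence.

21·p = 1 ≈ 1.000000; existence NOT certified by the union bound.


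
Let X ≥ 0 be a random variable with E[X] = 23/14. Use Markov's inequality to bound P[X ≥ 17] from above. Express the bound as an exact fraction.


μ = E[X] = 23/14, a = 17.
Markov: P[X ≥ 17] ≤ μ/a = (23/14)/17 = 23/238.
Numerically: ≈ 0.0966.
(Since a = 17 > μ = 1.6429, the bound 23/238 is < 1 and informative.)

P[X ≥ 17] ≤ 23/238 ≈ 0.0966.


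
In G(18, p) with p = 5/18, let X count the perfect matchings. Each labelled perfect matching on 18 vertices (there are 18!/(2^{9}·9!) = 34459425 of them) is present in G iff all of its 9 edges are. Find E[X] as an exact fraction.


K_18 has 18!/(2^{9}·9!) = 34459425 labelled perfect matchings.
For each such perfect matching H, let X_H = 1 if all 9 edges of H are present in G. Then P[X_H = 1] = p^{9} = (5/18)^{9} = 1953125/198359290368.
Summing the indicators: E[X] = Σ_H E[X_H] = 34459425 · p^{9} = 34459425 · 1953125/198359290368 = 830908203125/2448880128.
Numerically: E[X] ≈ 339.3.

E[X] = 34459425 · (5/18)^{9} = 830908203125/2448880128 ≈ 339.3.


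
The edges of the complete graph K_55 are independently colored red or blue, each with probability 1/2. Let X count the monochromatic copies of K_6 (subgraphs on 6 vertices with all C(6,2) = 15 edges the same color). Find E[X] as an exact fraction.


Let X = Σ_S X_S over the C(55, 6) = 28989675 subsets S of size 6, where X_S = 1 if the K_6 on S is monochromatic.
For a fixed S, the K_6 on S has C(6, 2) = 15 edges. P[all 15 edges red] = (1/2)^15, and likewise for blue, so P[monochromatic] = 2·(1/2)^15 = 2^{1 − 15} = 1/16384.
By linearity of expectation: E[X] = C(55, 6) · 2^{1 − 15} = 28989675 · 1/16384 = 28989675/16384.
Numerically: E[X] ≈ 1769.389.

E[X] = C(55,6)·2^(1−C(6,2)) = 28989675/16384 ≈ 1769.389.


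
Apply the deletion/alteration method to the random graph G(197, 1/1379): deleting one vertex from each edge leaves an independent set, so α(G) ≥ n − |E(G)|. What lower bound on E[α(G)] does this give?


E[|E(G)|] = C(197, 2)·p = 19306 · (1/1379) = 14.
E[α(G)] ≥ n − E[|E(G)|] = 197 − 14 = 183.
Numerically: ≈ 183.00000.
(This is only a lower bound; the true E[α(G)] may be larger.)

E[α(G)] ≥ 183 ≈ 183.00000.


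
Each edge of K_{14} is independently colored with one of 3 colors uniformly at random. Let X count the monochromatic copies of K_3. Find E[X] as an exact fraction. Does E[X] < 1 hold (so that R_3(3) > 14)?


E[X] = C(14, 3) · 3^{1 − 3} = 364 · 3^{−2} = 364/9.
As a reduced fraction: E[X] = 364/9 ≈ 40.444.
Is E[X] < 1? NO.
Since E[X] ≥ 1, the first-moment bound is inconclusive at n = 14; it does NOT by itself certify R_3(3) > 14.

E[X] = 364/9 ≈ 40.444; E[X] ≥ 1; first-moment method inconclusive here.


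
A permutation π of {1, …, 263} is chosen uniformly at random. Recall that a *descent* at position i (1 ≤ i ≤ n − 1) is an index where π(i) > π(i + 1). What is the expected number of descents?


Write X = Σ X_I over i = 1, …, 262, with X_I the indicator of one descent.
There are 262 indicators.
For each fixed i, the pair (π(i), π(i+1)) is a uniformly random ordered pair of distinct values from {1, …, 263}; by symmetry P[π(i) > π(i+1)] = 1/2.
By linearity: E[X] = 262 · (1/2) = (263 − 1) · (1/2) = 131 ≈ 131.000.

E[X] = 131 = 131.000.


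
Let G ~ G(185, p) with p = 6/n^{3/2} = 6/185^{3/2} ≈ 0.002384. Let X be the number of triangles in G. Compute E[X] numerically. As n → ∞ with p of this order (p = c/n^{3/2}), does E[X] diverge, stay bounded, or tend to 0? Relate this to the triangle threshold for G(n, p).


Number of potential triangles: C(185, 3) = 1038220.
Each occurs with probability p³ ≈ (0.002384)³ ≈ 1.355754e-08.
By linearity: E[X] = C(185, 3)·p³ ≈ 1038220 · 1.355754e-08 ≈ 0.0141.
Since α = 3/2 > 1, p = c/n^{3/2} = o(1/n) is below the triangle threshold p ~ 1/n. Asymptotically E[X] ~ (c³/6)·n^{3(1−α)} = (6³/6)·n^{-1.5} → 0, so by Markov's inequality G has no triangles w.h.p.

E[X] ≈ 0.0141; in regime p = Θ(1/n^{3/2}) E[X] tends to 0 (below the triangle threshold p ~ 1/n).


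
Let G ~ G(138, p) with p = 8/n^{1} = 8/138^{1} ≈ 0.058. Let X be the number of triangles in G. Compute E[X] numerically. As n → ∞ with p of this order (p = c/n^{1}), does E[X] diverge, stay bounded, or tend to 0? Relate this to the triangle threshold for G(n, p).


Number of potential triangles: C(138, 3) = 428536.
Each occurs with probability p³ ≈ (0.058)³ ≈ 1.94820e-04.
By linearity: E[X] = C(138, 3)·p³ ≈ 428536 · 1.94820e-04 ≈ 83.487.
Here α = 1, so p = 8/n is exactly at the triangle threshold p ~ 1/n. Asymptotically E[X] → c³/6 = 8³/6 = 256/3 ≈ 85.333, a bounded constant. In this regime the triangle count is asymptotically Poisson(c³/6).

E[X] ≈ 83.487; in regime p = Θ(1/n^{1}) E[X] stays bounded (at the triangle threshold p ~ 1/n).


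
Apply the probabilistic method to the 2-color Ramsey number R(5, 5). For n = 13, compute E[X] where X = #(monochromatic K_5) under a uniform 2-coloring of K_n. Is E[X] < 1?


E[X] = C(13, 5) · 2^{1 − 10} = 1287 · 2^{−9} = 1287/512.
As a reduced fraction: E[X] = 1287/512 ≈ 2.5136719.
Is E[X] < 1? NO.
Since E[X] ≥ 1, the first-moment bound is inconclusive at n = 13; it does NOT by itself certify R(5, 5) > 13.

E[X] = 1287/512 ≈ 2.5136719; E[X] ≥ 1; first-moment method inconclusive here.


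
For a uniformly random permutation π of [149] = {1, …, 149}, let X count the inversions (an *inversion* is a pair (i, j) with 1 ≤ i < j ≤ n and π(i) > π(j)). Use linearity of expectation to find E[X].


Write X = Σ X_I over the C(149, 2) = 11026 pairs i < j, with X_I the indicator of one inversion.
There are 11026 indicators.
For each fixed pair i < j, the values π(i) and π(j) are two distinct elements of {1, …, 149} in uniformly random order; by symmetry P[π(i) > π(j)] = 1/2.
By linearity: E[X] = 11026 · (1/2) = C(149, 2) · (1/2) = 11026/2 = 5513 ≈ 5513.0000.

E[X] = 5513 = 5513.0000.


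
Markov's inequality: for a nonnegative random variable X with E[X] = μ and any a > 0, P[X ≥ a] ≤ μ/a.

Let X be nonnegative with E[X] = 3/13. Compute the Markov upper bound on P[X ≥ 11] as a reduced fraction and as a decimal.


μ = E[X] = 3/13, a = 11.
Markov: P[X ≥ 11] ≤ μ/a = (3/13)/11 = 3/143.
Numerically: ≈ 0.021.
(Since a = 11 > μ = 0.231, the bound 3/143 is < 1 and informative.)

P[X ≥ 11] ≤ 3/143 ≈ 0.021.


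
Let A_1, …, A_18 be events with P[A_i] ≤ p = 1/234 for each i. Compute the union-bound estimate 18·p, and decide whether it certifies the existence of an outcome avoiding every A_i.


Union bound: P[∪_{i=1}^{18} A_i] ≤ Σ_i P[A_i] ≤ 18·p = 18·(1/234) = 1/13.
Numerically: 1/13 ≈ 0.076923.
Is 1/13 < 1? YES.
Since P[∪ A_i] ≤ 1/13 < 1, the complement has P[∩ A_i^c] ≥ 1 − 1/13 = 12/13 > 0, so some outcome avoids every A_i.

18·p = 1/13 ≈ 0.076923; existence CERTIFIED by the union bound.


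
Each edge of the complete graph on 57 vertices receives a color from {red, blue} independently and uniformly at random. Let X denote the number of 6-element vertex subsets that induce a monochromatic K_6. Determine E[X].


Let X = Σ_S X_S over the C(57, 6) = 36288252 subsets S of size 6, where X_S = 1 if the K_6 on S is monochromatic.
For a fixed S, the K_6 on S has C(6, 2) = 15 edges. P[all 15 edges red] = (1/2)^15, and likewise for blue, so P[monochromatic] = 2·(1/2)^15 = 2^{1 − 15} = 1/16384.
By linearity of expectation: E[X] = C(57, 6) · 2^{1 − 15} = 36288252 · 1/16384 = 9072063/4096.
Numerically: E[X] ≈ 2214.859131.

E[X] = C(57,6)·2^(1−C(6,2)) = 9072063/4096 ≈ 2214.859131.


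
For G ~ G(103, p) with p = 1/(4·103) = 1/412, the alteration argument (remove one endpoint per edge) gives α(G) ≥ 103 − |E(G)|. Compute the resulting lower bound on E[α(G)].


E[|E(G)|] = C(103, 2)·p = 5253 · (1/412) = 51/4.
E[α(G)] ≥ n − E[|E(G)|] = 103 − 51/4 = 361/4.
Numerically: ≈ 90.250000.
(This is only a lower bound; the true E[α(G)] may be larger.)

E[α(G)] ≥ 361/4 ≈ 90.250000.


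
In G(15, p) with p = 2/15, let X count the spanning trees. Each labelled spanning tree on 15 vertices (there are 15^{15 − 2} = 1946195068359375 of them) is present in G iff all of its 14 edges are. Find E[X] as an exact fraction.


K_15 has 15^{15 − 2} = 1946195068359375 labelled spanning trees.
For each such spanning tree H, let X_H = 1 if all 14 edges of H are present in G. Then P[X_H = 1] = p^{14} = (2/15)^{14} = 16384/29192926025390625.
By linearity: E[X] = Σ_H E[X_H] = 1946195068359375 · p^{14} = 1946195068359375 · 16384/29192926025390625 = 16384/15.
Numerically: E[X] ≈ 1092.3.

E[X] = 1946195068359375 · (2/15)^{14} = 16384/15 ≈ 1092.3.


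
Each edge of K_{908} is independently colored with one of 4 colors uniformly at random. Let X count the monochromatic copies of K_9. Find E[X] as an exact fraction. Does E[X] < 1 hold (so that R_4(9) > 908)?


E[X] = C(908, 9) · 4^{1 − 36} = 1111058428637338083100 · 4^{−35} = 1111058428637338083100/1180591620717411303424.
As a reduced fraction: E[X] = 277764607159334520775/295147905179352825856 ≈ 0.94110.
Is E[X] < 1? YES.
Since E[X] < 1, there exists a 4-coloring of K_{908} with no monochromatic K_9; hence R_4(9) > 908.

E[X] = 277764607159334520775/295147905179352825856 ≈ 0.94110; E[X] < 1, so R_4(9) > 908.


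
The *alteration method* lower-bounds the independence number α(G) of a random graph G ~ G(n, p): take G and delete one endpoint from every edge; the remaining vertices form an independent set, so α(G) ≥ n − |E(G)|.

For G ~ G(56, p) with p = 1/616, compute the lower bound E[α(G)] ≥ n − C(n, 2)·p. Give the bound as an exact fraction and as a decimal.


E[|E(G)|] = C(56, 2)·p = 1540 · (1/616) = 5/2.
E[α(G)] ≥ n − E[|E(G)|] = 56 − 5/2 = 107/2.
Numerically: ≈ 53.500.
(This is only a lower bound; the true E[α(G)] may be larger.)

E[α(G)] ≥ 107/2 ≈ 53.500.


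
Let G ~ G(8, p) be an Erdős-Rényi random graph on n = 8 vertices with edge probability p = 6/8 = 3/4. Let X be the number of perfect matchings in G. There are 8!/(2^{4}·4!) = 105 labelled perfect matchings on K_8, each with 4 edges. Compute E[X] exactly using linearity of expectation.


K_8 has 8!/(2^{4}·4!) = 105 labelled perfect matchings.
For each such perfect matching H, let X_H = 1 if all 4 edges of H are present in G. Then P[X_H = 1] = p^{4} = (3/4)^{4} = 81/256.
Summing the indicators: E[X] = Σ_H E[X_H] = 105 · p^{4} = 105 · 81/256 = 8505/256.
Numerically: E[X] ≈ 33.223.

E[X] = 105 · (3/4)^{4} = 8505/256 ≈ 33.223.


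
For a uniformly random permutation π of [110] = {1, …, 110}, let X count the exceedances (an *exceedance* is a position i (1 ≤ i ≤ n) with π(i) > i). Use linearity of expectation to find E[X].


Write X = Σ_{i=1}^{110} X_i, where X_i = 1_{π(i) > i}.
For each fixed i, π(i) is uniform over {1, …, 110} (marginal of a uniform permutation), so P[π(i) > i] = (n − i)/n. Summing: Σ_{i=1}^{110} (n − i)/n = (0 + 1 + … + 109)/110 = 110(110 − 1)/(2·110) = (110 − 1)/2.
Hence E[X] = Σ_{i=1}^{110} (110 − i)/110 = 109/2 ≈ 54.5000.

E[X] = 109/2 = 54.5000.


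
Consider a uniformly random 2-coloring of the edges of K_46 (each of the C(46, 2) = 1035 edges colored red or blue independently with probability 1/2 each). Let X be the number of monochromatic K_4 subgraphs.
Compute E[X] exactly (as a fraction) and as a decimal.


Let X = Σ_S X_S over the C(46, 4) = 163185 subsets S of size 4, where X_S = 1 if the K_4 on S is monochromatic.
For a fixed S, the K_4 on S has C(4, 2) = 6 edges. P[all 6 edges red] = (1/2)^6, and likewise for blue, so P[monochromatic] = 2·(1/2)^6 = 2^{1 − 6} = 1/32.
Summing: E[X] = C(46, 4) · 2^{1 − 6} = 163185 · 1/32 = 163185/32.
Numerically: E[X] ≈ 5099.53125.

E[X] = C(46,4)·2^(1−C(4,2)) = 163185/32 ≈ 5099.53125.


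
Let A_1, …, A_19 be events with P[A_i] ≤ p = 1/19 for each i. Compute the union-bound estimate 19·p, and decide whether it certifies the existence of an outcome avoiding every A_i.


Union bound: P[∪_{i=1}^{19} A_i] ≤ Σ_i P[A_i] ≤ 19·p = 19·(1/19) = 1.
Numerically: 1 ≈ 1.0000000.
Is 1 < 1? NO.
Since the bound 1 is ≥ 1, the union bound is uninformative here; it does NOT by itself certify existence.

19·p = 1 ≈ 1.0000000; existence NOT certified by the union bound.


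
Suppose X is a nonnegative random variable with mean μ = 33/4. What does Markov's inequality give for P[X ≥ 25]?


μ = E[X] = 33/4, a = 25.
Markov: P[X ≥ 25] ≤ μ/a = (33/4)/25 = 33/100.
Numerically: ≈ 0.330000.
(Since a = 25 > μ = 8.250000, the bound 33/100 is < 1 and informative.)

P[X ≥ 25] ≤ 33/100 ≈ 0.330000.


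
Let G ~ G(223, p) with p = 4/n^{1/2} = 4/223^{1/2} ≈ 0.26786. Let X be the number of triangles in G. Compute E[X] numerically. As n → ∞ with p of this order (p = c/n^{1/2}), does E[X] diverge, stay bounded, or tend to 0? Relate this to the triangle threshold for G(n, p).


Number of potential triangles: C(223, 3) = 1823471.
Each occurs with probability p³ ≈ (0.26786)³ ≈ 1.9218641e-02.
By linearity: E[X] = C(223, 3)·p³ ≈ 1823471 · 1.9218641e-02 ≈ 35044.63493.
Since α = 1/2 < 1, p = c/n^{1/2} ≫ 1/n is above the triangle threshold p ~ 1/n. Asymptotically E[X] ~ (c³/6)·n^{3(1−α)} = (4³/6)·n^{1.5} → ∞; triangles are abundant w.h.p.

E[X] ≈ 35044.63493; in regime p = Θ(1/n^{1/2}) E[X] diverges (above the triangle threshold p ~ 1/n).
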